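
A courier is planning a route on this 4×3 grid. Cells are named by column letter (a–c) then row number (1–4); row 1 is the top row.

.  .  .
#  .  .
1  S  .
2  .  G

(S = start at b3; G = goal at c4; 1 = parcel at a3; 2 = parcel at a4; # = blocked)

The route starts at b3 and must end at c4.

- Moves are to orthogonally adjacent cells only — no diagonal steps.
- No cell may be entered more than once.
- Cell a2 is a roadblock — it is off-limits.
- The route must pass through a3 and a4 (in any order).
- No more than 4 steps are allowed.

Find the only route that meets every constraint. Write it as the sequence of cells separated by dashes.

The budget equals the shortest possible length, so every move has to be on a shortest route through the required cells.
Route from b3: left 1 to a3, down 1 to a4, right 2 to c4 — 4 moves in all.
Check: all required cells visited; 4 ≤ 4 moves.

b3 - a3 - a4 - b4 - c4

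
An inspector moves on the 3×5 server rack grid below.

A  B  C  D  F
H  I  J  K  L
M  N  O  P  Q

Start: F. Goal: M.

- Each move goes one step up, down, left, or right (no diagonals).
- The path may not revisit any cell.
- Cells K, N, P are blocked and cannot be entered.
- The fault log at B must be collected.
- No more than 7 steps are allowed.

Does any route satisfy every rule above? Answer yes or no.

yes

One route that works: F → D → C → B → I → H → M.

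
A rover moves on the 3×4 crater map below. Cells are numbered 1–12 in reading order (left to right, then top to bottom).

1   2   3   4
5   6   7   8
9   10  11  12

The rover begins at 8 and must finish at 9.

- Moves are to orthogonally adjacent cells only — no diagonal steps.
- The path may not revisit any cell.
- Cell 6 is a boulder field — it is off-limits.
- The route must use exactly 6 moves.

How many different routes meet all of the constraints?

3

Need simple routes of exactly 6 moves from 8 to 9 (Manhattan distance 4, so 1 moves are spent on a detour and 1 undoing it).
Enumerating: 8 4 3 7 11 10 9 | 8 4 3 2 1 5 9 | 8 7 3 2 1 5 9.
That gives 3 routes.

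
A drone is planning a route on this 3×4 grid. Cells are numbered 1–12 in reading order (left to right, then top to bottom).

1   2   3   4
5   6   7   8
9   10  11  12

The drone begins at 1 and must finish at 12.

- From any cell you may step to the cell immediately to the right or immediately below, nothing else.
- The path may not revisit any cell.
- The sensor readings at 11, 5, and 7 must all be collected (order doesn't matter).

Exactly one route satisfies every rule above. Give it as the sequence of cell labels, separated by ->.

1 -> 5 -> 6 -> 7 -> 11 -> 12

Moves only go right or down, so the column and row indices never decrease.
Route from 1: down to 5, 2× right (reaching 7), down to 11, right to 12 — 5 moves in all.
Check: all required cells visited.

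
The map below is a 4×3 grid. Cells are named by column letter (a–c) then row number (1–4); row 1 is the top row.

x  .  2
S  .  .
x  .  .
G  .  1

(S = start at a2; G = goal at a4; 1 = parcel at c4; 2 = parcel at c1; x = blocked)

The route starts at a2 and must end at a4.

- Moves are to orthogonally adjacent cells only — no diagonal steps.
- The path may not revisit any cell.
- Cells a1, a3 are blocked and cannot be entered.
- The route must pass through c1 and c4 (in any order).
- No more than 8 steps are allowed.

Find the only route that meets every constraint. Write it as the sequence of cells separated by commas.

Any route must reach c1 and c4 and still end at a4 within 8 moves, so the order of the required stops is forced.
Route from a2: right to b2, up to b1, right to c1, 3× down (reaching c4), 2× left (reaching a4) — 8 moves in all.
Check: all required cells visited; 8 ≤ 8 moves.

a2, b2, b1, c1, c2, c3, c4, b4, a4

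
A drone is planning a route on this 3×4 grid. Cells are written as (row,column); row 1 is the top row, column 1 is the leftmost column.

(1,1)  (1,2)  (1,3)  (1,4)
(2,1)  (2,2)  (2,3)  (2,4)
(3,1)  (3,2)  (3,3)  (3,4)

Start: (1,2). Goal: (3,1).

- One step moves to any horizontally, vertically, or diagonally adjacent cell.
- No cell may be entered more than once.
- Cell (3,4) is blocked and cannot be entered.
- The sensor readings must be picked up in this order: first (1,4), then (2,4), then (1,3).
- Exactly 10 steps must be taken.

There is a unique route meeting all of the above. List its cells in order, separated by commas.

The waypoints must appear in the order (1,4), (2,4), (1,3), with no cell reused.
Route from (1,2): left to (1,1), down to (2,1), down-right to (3,2), right to (3,3), up to (2,3), up-right to (1,4), down to (2,4), up-left to (1,3), 2× down-left (reaching (3,1)) — 10 moves in all.
Check: order respected ((1,4) at step 6, (2,4) at step 7, (1,3) at step 8); 10 moves as required.

(1,2), (1,1), (2,1), (3,2), (3,3), (2,3), (1,4), (2,4), (1,3), (2,2), (3,1)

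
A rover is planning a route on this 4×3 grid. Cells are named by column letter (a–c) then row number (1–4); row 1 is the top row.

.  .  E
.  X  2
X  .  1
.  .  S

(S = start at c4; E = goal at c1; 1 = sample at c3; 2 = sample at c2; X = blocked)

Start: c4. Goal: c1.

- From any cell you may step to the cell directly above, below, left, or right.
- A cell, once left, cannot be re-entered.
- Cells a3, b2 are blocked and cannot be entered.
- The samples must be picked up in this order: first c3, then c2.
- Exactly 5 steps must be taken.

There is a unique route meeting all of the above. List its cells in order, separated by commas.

The waypoints must appear in the order c3, c2, with no cell reused.
Route from c4: left 1 to b4, up 1 to b3, right 1 to c3, up 2 to c1 — 5 moves in all.
Check: order respected (1 at step 3, 2 at step 4); 5 moves as required.

c4, b4, b3, c3, c2, c1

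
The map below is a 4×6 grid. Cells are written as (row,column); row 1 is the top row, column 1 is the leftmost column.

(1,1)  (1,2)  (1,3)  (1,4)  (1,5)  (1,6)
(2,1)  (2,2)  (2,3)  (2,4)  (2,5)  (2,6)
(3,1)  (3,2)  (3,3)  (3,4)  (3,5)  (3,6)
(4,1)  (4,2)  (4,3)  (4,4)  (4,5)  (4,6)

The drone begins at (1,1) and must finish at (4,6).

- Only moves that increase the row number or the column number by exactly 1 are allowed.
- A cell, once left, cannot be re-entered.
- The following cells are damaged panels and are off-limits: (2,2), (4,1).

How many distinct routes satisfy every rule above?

A right/down-only route from (1,1) to (4,6) makes exactly 3 down-moves and 5 right-moves in some order.
With no other constraints that would be C(8,3) = 56 routes.
Subtract routes through each blocked cell (inclusion–exclusion for overlaps): − through (2,2): 30 − through (4,1): 1 → 25.
That gives 25 routes.

25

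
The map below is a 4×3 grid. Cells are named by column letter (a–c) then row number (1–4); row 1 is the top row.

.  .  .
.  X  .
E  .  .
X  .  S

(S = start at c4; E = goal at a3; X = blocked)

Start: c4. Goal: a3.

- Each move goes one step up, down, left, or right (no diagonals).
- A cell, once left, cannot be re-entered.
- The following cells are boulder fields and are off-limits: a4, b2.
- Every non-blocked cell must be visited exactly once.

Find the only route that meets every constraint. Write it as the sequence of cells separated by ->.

c4 -> b4 -> b3 -> c3 -> c2 -> c1 -> b1 -> a1 -> a2 -> a3

Need to visit all 10 open cells exactly once, starting at c4 and ending at a3.
Route from c4: left to b4, up to b3, right to c3, 2× up (reaching c1), 2× left (reaching a1), 2× down (reaching a3) — 9 moves in all.
Check: all 10 open cells covered.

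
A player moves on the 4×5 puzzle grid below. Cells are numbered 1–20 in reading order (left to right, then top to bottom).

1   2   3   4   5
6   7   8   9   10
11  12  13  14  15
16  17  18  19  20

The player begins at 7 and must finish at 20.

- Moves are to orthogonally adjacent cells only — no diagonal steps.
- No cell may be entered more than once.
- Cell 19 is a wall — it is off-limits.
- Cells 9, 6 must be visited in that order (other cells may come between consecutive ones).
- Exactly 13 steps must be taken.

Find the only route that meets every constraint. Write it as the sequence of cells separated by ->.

The waypoints must appear in the order 9, 6, with no cell reused.
Route from 7: right 2 to 9, up 1 to 4, left 3 to 1, down 2 to 11, right 4 to 15, down 1 to 20 — 13 moves in all.
Check: order respected (9 at step 2, 6 at step 7); 13 moves as required.

7 -> 8 -> 9 -> 4 -> 3 -> 2 -> 1 -> 6 -> 11 -> 12 -> 13 -> 14 -> 15 -> 20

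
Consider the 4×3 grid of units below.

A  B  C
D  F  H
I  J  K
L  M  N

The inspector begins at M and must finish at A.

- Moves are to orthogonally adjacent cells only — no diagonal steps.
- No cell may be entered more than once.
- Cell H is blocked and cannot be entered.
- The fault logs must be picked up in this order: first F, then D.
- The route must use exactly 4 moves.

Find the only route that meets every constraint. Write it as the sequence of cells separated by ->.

The waypoints must appear in the order F, D, with no cell reused.
Route from M: 2× up (reaching F), left to D, up to A — 4 moves in all.
Check: order respected (F at step 2, D at step 3); 4 moves as required.

M -> J -> F -> D -> A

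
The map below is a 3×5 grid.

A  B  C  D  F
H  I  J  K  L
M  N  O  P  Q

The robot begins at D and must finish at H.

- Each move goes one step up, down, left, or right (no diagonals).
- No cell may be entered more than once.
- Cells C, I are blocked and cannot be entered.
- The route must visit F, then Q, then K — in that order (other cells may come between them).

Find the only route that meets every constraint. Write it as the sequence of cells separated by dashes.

D - F - L - Q - P - K - J - O - N - M - H

The waypoints must appear in the order F, Q, K, with no cell reused.
Route from D: right to F, 2× down (reaching Q), left to P, up to K, left to J, down to O, 2× left (reaching M), up to H — 10 moves in all.
Check: order respected (F at step 1, Q at step 3, K at step 5).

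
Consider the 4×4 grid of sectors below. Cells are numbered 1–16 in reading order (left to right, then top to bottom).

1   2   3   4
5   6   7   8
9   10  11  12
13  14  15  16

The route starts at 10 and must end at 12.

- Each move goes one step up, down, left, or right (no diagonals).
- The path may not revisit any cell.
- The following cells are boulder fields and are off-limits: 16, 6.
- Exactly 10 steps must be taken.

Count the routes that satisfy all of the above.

Need simple routes of exactly 10 moves from 10 to 12 (Manhattan distance 2, so 4 moves are spent on a detour and 4 undoing it).
Enumerating: 10 14 13 9 5 1 2 3 7 11 12 | 10 14 13 9 5 1 2 3 7 8 12 | 10 14 13 9 5 1 2 3 4 8 12 | 10 9 5 1 2 3 4 8 7 11 12 | 10 9 13 14 15 11 7 3 4 8 12.
That gives 5 routes.

5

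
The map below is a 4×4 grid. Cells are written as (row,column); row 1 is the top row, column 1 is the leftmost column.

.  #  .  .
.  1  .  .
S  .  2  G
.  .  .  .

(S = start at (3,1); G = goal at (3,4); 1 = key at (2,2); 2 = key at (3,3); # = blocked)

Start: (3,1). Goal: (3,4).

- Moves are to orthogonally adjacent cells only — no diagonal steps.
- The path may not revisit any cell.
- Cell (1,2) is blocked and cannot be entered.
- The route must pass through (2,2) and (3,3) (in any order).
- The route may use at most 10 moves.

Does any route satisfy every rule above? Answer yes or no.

yes

One route that works: (3,1) → (2,1) → (2,2) → (3,2) → (3,3) → (3,4).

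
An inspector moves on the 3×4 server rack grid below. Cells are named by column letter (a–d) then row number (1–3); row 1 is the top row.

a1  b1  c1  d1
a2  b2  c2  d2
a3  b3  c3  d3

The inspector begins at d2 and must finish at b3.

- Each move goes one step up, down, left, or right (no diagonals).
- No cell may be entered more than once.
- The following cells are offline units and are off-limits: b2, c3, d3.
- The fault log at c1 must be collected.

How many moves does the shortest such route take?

7

Any route passes through c1 somewhere between d2 and b3. Summing Manhattan distances along the two legs (d2 → c1 → b3) gives a lower bound of 2 + 3 = 5 moves.
That bound ignores the blocked cells. Measuring each leg by the fewest moves that actually steer around them (d2→c1: 2; c1→b3: 5) raises the lower bound to 7.
A route of 7 moves exists: d2 → d1 → c1 → b1 → a1 → a2 → a3 → b3.
Since 7 matches that lower bound, it is optimal.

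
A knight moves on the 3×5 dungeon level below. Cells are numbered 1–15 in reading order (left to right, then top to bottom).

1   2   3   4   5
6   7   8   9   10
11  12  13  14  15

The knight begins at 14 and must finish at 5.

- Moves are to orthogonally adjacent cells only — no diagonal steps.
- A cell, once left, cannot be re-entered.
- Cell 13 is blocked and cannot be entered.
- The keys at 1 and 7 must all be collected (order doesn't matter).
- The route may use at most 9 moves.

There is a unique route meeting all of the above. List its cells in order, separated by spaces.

Any route must reach 1 and 7 and still end at 5 within 9 moves, so the order of the required stops is forced.
Route from 14: up 1 to 9, left 3 to 6, up 1 to 1, right 4 to 5 — 9 moves in all.
Check: all required cells visited; 9 ≤ 9 moves.

14 9 8 7 6 1 2 3 4 5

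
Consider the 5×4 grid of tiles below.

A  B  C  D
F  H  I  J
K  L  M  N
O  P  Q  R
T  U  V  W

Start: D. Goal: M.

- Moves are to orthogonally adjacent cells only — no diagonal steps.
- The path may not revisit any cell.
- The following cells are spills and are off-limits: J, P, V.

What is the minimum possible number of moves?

3

The Manhattan distance from D to M is |1−3| + |4−3| = 3, so at least 3 moves are needed.
A route of 3 moves achieves this: D → C → I → M.
Since 3 matches the lower bound, it is optimal.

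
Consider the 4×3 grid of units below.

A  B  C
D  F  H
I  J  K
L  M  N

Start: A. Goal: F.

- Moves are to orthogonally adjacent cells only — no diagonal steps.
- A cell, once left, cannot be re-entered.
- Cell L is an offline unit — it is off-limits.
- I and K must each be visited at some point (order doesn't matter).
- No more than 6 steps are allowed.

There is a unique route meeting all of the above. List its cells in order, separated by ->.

The budget equals the shortest possible length, so every move has to be on a shortest route through the required cells.
Route from A: down 2 to I, right 2 to K, up 1 to H, left 1 to F — 6 moves in all.
Check: all required cells visited; 6 ≤ 6 moves.

A -> D -> I -> J -> K -> H -> F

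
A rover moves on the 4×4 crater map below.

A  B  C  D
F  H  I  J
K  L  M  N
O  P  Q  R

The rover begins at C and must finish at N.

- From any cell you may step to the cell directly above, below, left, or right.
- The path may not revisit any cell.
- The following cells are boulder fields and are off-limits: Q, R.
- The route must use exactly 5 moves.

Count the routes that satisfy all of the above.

5

Need simple routes of exactly 5 moves from C to N (Manhattan distance 3, so 1 moves are spent on a detour and 1 undoing it).
Enumerating: C I H L M N | C B H L M N | C B H I M N | C B H I J N | C D J I M N.
That gives 5 routes.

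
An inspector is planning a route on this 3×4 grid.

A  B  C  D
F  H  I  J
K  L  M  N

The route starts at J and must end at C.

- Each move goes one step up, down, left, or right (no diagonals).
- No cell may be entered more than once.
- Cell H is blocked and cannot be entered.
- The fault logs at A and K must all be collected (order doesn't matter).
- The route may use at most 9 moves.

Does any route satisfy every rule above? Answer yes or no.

yes

One route that works: J → N → M → L → K → F → A → B → C.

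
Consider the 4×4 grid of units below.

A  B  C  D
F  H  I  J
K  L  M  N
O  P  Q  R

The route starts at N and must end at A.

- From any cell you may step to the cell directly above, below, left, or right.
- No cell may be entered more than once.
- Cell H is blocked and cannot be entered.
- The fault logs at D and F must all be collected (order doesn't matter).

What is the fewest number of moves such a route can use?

9

Any route passes through D and F in some order between N and A. Summing Manhattan distances along each leg and taking the cheapest ordering (N → D → F → A) gives a lower bound of 2 + 4 + 1 = 7 moves.
The shortest route satisfying every rule uses 9 moves: N → J → D → C → I → M → L → K → F → A.
The no-revisit rule (legs can't share cells) pushes the minimum above the 7-move bound; an exhaustive check rules out every length from 7 to 8, leaving 9 as the minimum.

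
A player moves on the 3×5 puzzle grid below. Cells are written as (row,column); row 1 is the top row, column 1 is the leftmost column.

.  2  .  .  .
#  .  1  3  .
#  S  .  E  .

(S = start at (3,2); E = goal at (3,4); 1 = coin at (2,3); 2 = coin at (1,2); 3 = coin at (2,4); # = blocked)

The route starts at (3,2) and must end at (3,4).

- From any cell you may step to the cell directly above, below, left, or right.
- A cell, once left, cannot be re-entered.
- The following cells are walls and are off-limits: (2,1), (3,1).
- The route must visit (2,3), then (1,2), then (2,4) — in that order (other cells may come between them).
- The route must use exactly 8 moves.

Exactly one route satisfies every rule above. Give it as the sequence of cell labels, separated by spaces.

The waypoints must appear in the order (2,3), (1,2), (2,4), with no cell reused.
Route from (3,2): right 1 to (3,3), up 1 to (2,3), left 1 to (2,2), up 1 to (1,2), right 2 to (1,4), down 2 to (3,4) — 8 moves in all.
Check: order respected (1 at step 2, 2 at step 4, 3 at step 7); 8 moves as required.

(3,2) (3,3) (2,3) (2,2) (1,2) (1,3) (1,4) (2,4) (3,4)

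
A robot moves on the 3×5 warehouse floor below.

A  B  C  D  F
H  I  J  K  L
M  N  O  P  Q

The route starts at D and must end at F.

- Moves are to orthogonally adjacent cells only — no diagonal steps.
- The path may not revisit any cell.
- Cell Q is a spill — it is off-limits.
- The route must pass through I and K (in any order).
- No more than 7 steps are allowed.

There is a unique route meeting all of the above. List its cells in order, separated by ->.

The 7-move cap with required stops at I, K leaves no slack for detours.
Route from D: left 2 to B, down 1 to I, right 3 to L, up 1 to F — 7 moves in all.
Check: all required cells visited; 7 ≤ 7 moves.

D -> C -> B -> I -> J -> K -> L -> F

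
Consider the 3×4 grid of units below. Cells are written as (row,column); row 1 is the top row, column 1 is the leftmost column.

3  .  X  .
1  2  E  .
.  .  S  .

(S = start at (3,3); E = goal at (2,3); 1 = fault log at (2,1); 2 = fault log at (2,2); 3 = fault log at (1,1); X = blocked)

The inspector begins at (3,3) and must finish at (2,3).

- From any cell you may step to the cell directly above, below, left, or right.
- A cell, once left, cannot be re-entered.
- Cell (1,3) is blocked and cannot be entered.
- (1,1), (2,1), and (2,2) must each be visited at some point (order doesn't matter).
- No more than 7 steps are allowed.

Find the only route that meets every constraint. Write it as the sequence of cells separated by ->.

(3,3) -> (3,2) -> (3,1) -> (2,1) -> (1,1) -> (1,2) -> (2,2) -> (2,3)

The 7-move cap with required stops at (1,1), (2,1), (2,2) leaves no slack for detours.
Route from (3,3): 2× left (reaching (3,1)), 2× up (reaching (1,1)), right to (1,2), down to (2,2), right to (2,3) — 7 moves in all.
Check: all required cells visited; 7 ≤ 7 moves.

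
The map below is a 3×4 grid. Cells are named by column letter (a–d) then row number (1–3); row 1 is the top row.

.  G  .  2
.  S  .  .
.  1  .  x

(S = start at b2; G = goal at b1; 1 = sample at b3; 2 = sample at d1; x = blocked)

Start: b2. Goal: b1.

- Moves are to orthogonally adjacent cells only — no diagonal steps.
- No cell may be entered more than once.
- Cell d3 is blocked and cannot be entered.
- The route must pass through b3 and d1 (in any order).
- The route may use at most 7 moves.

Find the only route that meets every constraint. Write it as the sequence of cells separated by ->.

b2 -> b3 -> c3 -> c2 -> d2 -> d1 -> c1 -> b1

The budget equals the shortest possible length, so every move has to be on a shortest route through the required cells.
Route from b2: down to b3, right to c3, up to c2, right to d2, up to d1, 2× left (reaching b1) — 7 moves in all.
Check: all required cells visited; 7 ≤ 7 moves.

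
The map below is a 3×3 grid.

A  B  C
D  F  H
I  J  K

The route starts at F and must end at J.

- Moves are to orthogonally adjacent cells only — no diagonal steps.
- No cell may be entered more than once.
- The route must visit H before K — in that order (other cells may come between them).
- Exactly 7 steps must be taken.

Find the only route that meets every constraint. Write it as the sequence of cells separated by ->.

The waypoints must appear in the order H, K, with no cell reused.
Route from F: left to D, up to A, 2× right (reaching C), 2× down (reaching K), left to J — 7 moves in all.
Check: order respected (H at step 5, K at step 6); 7 moves as required.

F -> D -> A -> B -> C -> H -> K -> J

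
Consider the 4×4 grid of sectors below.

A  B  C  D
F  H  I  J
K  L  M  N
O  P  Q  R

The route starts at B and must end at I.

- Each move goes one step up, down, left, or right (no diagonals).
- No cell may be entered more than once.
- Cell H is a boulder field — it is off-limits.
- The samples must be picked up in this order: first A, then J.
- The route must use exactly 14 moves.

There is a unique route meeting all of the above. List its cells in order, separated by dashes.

B - A - F - K - O - P - L - M - Q - R - N - J - D - C - I

The waypoints must appear in the order A, J, with no cell reused.
Route from B: left to A, 3× down (reaching O), right to P, up to L, right to M, down to Q, right to R, 3× up (reaching D), left to C, down to I — 14 moves in all.
Check: order respected (A at step 1, J at step 11); 14 moves as required.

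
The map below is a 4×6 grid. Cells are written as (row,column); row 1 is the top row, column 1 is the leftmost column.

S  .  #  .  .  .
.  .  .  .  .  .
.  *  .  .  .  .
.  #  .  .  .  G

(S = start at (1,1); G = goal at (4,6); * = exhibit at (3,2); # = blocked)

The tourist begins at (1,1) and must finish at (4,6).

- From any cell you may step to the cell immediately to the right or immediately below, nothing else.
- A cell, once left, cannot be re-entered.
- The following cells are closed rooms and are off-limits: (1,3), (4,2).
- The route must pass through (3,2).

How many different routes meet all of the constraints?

12

A right/down-only route from (1,1) to (4,6) makes exactly 3 down-moves and 5 right-moves in some order.
With no other constraints that would be C(8,3) = 56 routes.
Split at (3,2) and multiply the segment counts (each segment already excludes blocked cells): (1,1)→(3,2): 3; (3,2)→(4,6): 4; product = 12.
That gives 12 routes.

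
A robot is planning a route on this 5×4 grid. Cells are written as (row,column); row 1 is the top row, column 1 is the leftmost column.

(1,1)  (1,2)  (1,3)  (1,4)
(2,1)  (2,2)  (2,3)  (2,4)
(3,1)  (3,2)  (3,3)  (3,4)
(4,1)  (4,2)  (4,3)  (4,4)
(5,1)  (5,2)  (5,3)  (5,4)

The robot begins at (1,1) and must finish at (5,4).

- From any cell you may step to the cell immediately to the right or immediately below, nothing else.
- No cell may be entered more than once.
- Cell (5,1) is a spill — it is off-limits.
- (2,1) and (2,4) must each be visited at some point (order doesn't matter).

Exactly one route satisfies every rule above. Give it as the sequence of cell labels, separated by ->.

Moves only go right or down, so the column and row indices never decrease.
Route from (1,1): down 1 to (2,1), right 3 to (2,4), down 3 to (5,4) — 7 moves in all.
Check: all required cells visited.

(1,1) -> (2,1) -> (2,2) -> (2,3) -> (2,4) -> (3,4) -> (4,4) -> (5,4)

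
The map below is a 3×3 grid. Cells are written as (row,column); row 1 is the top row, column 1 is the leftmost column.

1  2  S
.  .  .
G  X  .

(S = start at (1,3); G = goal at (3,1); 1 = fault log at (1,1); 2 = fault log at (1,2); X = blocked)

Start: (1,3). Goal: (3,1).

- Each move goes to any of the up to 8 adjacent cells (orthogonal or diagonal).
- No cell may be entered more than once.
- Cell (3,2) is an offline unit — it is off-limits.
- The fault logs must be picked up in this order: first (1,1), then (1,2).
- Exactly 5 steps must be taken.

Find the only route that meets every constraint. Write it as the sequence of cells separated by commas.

(1,3), (2,2), (1,1), (1,2), (2,1), (3,1)

The waypoints must appear in the order (1,1), (1,2), with no cell reused.
Route from (1,3): down-left 1 to (2,2), up-left 1 to (1,1), right 1 to (1,2), down-left 1 to (2,1), down 1 to (3,1) — 5 moves in all.
Check: order respected (1 at step 2, 2 at step 3); 5 moves as required.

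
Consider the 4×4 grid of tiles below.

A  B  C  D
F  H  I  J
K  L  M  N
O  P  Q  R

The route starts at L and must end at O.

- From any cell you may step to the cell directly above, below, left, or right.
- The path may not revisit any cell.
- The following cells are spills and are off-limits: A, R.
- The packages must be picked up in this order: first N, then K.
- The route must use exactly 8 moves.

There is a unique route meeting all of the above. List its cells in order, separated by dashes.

The waypoints must appear in the order N, K, with no cell reused.
Route from L: right 2 to N, up 1 to J, left 3 to F, down 2 to O — 8 moves in all.
Check: order respected (N at step 2, K at step 7); 8 moves as required.

L - M - N - J - I - H - F - K - O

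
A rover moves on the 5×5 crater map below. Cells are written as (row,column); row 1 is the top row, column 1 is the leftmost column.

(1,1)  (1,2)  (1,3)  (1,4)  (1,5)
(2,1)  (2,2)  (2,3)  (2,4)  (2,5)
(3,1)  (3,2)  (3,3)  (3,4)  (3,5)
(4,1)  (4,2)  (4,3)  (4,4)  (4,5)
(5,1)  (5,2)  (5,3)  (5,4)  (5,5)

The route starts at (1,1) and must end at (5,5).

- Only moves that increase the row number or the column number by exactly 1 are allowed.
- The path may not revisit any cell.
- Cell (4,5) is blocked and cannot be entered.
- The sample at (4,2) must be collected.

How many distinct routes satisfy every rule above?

A right/down-only route from (1,1) to (5,5) makes exactly 4 down-moves and 4 right-moves in some order.
With no other constraints that would be C(8,4) = 70 routes.
Split at (4,2) and multiply the segment counts (each segment already excludes blocked cells): (1,1)→(4,2): 4; (4,2)→(5,5): 3; product = 12.
That gives 12 routes.

12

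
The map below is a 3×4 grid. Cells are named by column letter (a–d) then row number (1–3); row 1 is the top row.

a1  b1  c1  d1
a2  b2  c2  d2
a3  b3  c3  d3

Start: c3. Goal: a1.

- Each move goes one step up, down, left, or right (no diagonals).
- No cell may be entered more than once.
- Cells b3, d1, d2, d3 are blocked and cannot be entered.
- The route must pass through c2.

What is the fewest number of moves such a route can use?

Any route passes through c2 somewhere between c3 and a1. Summing Manhattan distances along the two legs (c3 → c2 → a1) gives a lower bound of 1 + 3 = 4 moves.
A route of 4 moves achieves this: c3 → c2 → c1 → b1 → a1.
Since 4 matches the lower bound, it is optimal.

4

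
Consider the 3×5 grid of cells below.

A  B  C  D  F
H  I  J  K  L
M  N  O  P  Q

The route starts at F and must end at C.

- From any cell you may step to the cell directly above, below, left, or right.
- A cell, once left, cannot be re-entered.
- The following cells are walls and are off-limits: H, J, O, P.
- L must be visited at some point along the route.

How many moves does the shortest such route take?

Any route passes through L somewhere between F and C. Summing Manhattan distances along the two legs (F → L → C) gives a lower bound of 1 + 3 = 4 moves.
A route of 4 moves achieves this: F → L → K → D → C.
Since 4 matches the lower bound, it is optimal.

4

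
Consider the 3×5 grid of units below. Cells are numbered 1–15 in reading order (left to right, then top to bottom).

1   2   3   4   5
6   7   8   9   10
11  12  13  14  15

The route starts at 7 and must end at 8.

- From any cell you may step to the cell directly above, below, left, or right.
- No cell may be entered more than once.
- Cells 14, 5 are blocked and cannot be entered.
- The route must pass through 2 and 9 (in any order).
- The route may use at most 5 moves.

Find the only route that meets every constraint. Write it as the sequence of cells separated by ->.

7 -> 2 -> 3 -> 4 -> 9 -> 8

The 5-move cap with required stops at 2, 9 leaves no slack for detours.
Route from 7: up 1 to 2, right 2 to 4, down 1 to 9, left 1 to 8 — 5 moves in all.
Check: all required cells visited; 5 ≤ 5 moves.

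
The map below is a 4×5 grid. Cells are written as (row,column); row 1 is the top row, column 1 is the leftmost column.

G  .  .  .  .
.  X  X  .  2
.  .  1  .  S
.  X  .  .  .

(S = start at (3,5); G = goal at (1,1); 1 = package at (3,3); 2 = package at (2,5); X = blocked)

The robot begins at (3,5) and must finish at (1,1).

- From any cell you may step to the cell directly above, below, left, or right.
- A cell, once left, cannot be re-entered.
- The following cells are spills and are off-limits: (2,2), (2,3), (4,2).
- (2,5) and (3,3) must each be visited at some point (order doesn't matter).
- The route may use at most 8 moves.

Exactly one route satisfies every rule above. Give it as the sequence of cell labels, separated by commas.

The budget equals the shortest possible length, so every move has to be on a shortest route through the required cells.
Route from (3,5): up 1 to (2,5), left 1 to (2,4), down 1 to (3,4), left 3 to (3,1), up 2 to (1,1) — 8 moves in all.
Check: all required cells visited; 8 ≤ 8 moves.

(3,5), (2,5), (2,4), (3,4), (3,3), (3,2), (3,1), (2,1), (1,1)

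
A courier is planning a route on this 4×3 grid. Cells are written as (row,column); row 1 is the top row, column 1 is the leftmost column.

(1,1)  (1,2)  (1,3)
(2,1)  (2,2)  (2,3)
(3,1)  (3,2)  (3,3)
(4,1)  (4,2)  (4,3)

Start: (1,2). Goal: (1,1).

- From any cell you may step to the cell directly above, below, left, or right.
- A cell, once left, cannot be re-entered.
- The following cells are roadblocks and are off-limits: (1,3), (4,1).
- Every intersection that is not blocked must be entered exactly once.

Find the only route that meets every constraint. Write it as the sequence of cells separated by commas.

(1,2), (2,2), (2,3), (3,3), (4,3), (4,2), (3,2), (3,1), (2,1), (1,1)

Need to visit all 10 open cells exactly once, starting at (1,2) and ending at (1,1).
Route from (1,2): down 1 to (2,2), right 1 to (2,3), down 2 to (4,3), left 1 to (4,2), up 1 to (3,2), left 1 to (3,1), up 2 to (1,1) — 9 moves in all.
Check: all 10 open cells covered.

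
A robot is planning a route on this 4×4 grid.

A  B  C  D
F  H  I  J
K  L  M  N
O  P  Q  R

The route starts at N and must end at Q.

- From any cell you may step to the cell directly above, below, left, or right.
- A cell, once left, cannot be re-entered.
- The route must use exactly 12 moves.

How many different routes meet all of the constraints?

24

Need simple routes of exactly 12 moves from N to Q (Manhattan distance 2, so 5 moves are spent on a detour and 5 undoing it).
Branch systematically from the start, pruning whenever the remaining move budget drops below the Manhattan distance to Q or differs from it in parity. Grouping the completions by first move — via J: 16; via M: 8 (no valid completion starts via R) — and summing: 16 + 8 = 24.
That gives 24 routes.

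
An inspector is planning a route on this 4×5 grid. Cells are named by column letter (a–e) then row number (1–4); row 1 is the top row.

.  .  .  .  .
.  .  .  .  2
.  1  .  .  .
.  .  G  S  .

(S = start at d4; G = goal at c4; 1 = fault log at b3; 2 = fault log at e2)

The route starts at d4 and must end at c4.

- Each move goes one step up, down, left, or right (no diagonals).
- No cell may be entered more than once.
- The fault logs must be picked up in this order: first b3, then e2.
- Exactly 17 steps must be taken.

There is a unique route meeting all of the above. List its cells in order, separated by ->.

The waypoints must appear in the order b3, e2, with no cell reused.
Route from d4: up to d3, 2× left (reaching b3), up to b2, 3× right (reaching e2), up to e1, 4× left (reaching a1), 3× down (reaching a4), 2× right (reaching c4) — 17 moves in all.
Check: order respected (1 at step 3, 2 at step 7); 17 moves as required.

d4 -> d3 -> c3 -> b3 -> b2 -> c2 -> d2 -> e2 -> e1 -> d1 -> c1 -> b1 -> a1 -> a2 -> a3 -> a4 -> b4 -> c4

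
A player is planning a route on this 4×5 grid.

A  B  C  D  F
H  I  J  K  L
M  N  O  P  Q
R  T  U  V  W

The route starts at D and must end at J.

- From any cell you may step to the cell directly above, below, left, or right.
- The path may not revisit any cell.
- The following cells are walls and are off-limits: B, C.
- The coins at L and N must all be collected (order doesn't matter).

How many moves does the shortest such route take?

8

Any route passes through L and N in some order between D and J. Summing Manhattan distances along each leg and taking the cheapest ordering (D → L → N → J) gives a lower bound of 2 + 4 + 2 = 8 moves.
A route of 8 moves achieves this: D → K → L → Q → P → O → N → I → J.
Since 8 matches the lower bound, it is optimal.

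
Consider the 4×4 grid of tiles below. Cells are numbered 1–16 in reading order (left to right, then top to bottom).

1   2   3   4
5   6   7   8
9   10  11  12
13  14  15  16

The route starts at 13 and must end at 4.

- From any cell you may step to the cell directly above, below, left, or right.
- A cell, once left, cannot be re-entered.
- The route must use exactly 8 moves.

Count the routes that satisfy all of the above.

Need simple routes of exactly 8 moves from 13 to 4 (Manhattan distance 6, so 1 moves are spent on a detour and 1 undoing it).
Branch systematically from the start, pruning whenever the remaining move budget drops below the Manhattan distance to 4 or differs from it in parity. Grouping the completions by first move — via 9: 18; via 14: 18 — and summing: 18 + 18 = 36.
That gives 36 routes.

36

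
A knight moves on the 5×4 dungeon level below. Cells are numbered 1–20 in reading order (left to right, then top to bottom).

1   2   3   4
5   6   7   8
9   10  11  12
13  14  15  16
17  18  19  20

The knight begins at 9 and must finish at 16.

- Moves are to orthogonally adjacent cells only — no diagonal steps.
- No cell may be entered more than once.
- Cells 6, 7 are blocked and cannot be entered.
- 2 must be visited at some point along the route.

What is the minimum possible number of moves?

8

Any route passes through 2 somewhere between 9 and 16. Summing Manhattan distances along the two legs (9 → 2 → 16) gives a lower bound of 3 + 5 = 8 moves.
A route of 8 moves achieves this: 9 → 5 → 1 → 2 → 3 → 4 → 8 → 12 → 16.
Since 8 matches the lower bound, it is optimal.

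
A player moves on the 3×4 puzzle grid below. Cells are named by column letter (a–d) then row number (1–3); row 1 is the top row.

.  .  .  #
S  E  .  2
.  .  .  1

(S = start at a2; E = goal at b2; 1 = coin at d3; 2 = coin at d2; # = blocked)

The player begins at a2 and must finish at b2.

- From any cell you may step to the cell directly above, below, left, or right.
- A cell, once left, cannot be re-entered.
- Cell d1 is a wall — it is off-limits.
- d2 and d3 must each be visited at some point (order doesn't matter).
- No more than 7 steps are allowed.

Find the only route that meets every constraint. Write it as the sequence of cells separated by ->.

a2 -> a3 -> b3 -> c3 -> d3 -> d2 -> c2 -> b2

The 7-move cap with required stops at d2, d3 leaves no slack for detours.
Route from a2: down to a3, 3× right (reaching d3), up to d2, 2× left (reaching b2) — 7 moves in all.
Check: all required cells visited; 7 ≤ 7 moves.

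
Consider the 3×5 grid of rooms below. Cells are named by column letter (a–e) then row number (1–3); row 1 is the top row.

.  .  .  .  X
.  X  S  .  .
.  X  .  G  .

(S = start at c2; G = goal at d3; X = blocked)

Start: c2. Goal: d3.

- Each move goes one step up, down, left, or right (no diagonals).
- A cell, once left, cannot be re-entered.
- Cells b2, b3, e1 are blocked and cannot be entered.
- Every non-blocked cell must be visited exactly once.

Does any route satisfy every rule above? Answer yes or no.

Cell a3 has only one open neighbour but is neither the start nor the goal, so a Hamiltonian route would have to both enter and leave it through the same neighbour — impossible without revisiting.

no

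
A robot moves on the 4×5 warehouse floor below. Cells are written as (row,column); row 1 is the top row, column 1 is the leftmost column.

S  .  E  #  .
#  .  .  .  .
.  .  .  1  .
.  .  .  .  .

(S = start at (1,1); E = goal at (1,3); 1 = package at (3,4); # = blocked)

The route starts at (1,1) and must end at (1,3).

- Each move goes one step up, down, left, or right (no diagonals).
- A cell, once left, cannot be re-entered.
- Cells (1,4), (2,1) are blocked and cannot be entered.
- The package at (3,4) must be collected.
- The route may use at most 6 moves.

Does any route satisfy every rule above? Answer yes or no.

no

Even ignoring the no-revisit rule, getting from (1,1) to (1,3) via (3,4) needs at least 5 + 3 = 8 moves (Manhattan distance per leg), which exceeds the 6-move limit.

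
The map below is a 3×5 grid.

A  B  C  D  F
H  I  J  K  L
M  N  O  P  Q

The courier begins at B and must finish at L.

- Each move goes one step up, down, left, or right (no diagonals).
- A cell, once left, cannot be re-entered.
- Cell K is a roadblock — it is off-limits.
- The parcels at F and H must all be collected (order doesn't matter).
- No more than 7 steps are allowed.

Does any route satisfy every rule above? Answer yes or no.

Even ignoring the no-revisit rule, getting from B to L, taking the cheapest ordering B → H → F → L needs at least 2 + 5 + 1 = 8 moves (Manhattan distance per leg), which exceeds the 7-move limit.

no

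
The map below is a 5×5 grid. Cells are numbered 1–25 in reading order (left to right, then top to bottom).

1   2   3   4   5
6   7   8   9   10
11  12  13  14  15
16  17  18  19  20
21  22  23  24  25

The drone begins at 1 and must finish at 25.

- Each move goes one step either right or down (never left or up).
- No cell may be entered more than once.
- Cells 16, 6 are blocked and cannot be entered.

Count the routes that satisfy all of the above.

35

A right/down-only route from 1 to 25 makes exactly 4 down-moves and 4 right-moves in some order.
With no other constraints that would be C(8,4) = 70 routes.
Subtract routes through each blocked cell (inclusion–exclusion for overlaps): − through 6: 35 − through 16: 5 + through 6&16: 5 → 35.
That gives 35 routes.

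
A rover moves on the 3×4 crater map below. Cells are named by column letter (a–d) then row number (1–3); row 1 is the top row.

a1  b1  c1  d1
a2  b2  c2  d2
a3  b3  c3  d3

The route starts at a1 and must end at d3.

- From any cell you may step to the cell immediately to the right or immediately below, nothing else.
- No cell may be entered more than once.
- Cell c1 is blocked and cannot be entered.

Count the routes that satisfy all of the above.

A right/down-only route from a1 to d3 makes exactly 2 down-moves and 3 right-moves in some order.
With no other constraints that would be C(5,2) = 10 routes.
Subtract routes through each blocked cell (inclusion–exclusion for overlaps): − through c1: 3 → 7.
That gives 7 routes.

7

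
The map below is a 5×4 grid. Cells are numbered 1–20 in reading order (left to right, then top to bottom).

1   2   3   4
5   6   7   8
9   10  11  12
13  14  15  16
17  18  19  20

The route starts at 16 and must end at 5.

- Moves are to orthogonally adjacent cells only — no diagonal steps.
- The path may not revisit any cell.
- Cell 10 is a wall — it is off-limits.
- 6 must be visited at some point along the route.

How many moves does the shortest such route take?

5

Any route passes through 6 somewhere between 16 and 5. Summing Manhattan distances along the two legs (16 → 6 → 5) gives a lower bound of 4 + 1 = 5 moves.
A route of 5 moves achieves this: 16 → 12 → 8 → 7 → 6 → 5.
Since 5 matches the lower bound, it is optimal.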